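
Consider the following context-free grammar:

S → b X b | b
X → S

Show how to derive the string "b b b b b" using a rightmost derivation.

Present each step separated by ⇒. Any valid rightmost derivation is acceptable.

S ⇒ b X b ⇒ b S b ⇒ b b X b b ⇒ b b S b b ⇒ b b b b b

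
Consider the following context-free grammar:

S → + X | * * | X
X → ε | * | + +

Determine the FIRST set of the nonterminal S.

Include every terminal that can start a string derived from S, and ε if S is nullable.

We compute FIRST(S) using the standard algorithm.
FIRST(S) = {*, +, ε}
FIRST(X) = {*, +, ε}
Therefore, FIRST(S) = {*, +, ε}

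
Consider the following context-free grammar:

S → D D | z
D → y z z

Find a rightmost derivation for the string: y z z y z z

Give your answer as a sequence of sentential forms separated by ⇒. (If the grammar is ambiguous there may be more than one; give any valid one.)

S ⇒ D D ⇒ D y z z ⇒ y z z y z z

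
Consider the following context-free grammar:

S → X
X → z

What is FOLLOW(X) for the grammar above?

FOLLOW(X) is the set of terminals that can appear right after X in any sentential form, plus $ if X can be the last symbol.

We compute FOLLOW(X) using the standard algorithm.
FOLLOW(S) starts with {$}.
FIRST(S) = {z}
FIRST(X) = {z}
FOLLOW(S) = {$}
FOLLOW(X) = {$}
Therefore, FOLLOW(X) = {$}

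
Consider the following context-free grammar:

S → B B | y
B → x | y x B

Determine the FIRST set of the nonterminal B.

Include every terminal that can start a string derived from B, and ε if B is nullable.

We compute FIRST(B) using the standard algorithm.
FIRST(B) = {x, y}
FIRST(S) = {x, y}
Therefore, FIRST(B) = {x, y}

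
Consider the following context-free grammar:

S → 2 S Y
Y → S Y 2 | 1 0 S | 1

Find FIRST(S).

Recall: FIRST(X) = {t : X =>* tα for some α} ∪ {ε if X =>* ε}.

We compute FIRST(S) using the standard algorithm.
FIRST(S) = {2}
FIRST(Y) = {1, 2}
Therefore, FIRST(S) = {2}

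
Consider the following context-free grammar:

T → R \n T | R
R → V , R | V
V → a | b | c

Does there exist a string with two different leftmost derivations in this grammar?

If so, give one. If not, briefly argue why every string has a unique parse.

No - every string in the language has a unique leftmost derivation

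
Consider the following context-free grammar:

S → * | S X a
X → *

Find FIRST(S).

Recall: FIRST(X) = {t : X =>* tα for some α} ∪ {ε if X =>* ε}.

We compute FIRST(S) using the standard algorithm.
FIRST(S) = {*}
FIRST(X) = {*}
Therefore, FIRST(S) = {*}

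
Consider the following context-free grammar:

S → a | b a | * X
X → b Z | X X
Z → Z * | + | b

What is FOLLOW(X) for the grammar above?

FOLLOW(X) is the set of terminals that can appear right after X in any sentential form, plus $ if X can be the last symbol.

We compute FOLLOW(X) using the standard algorithm.
FOLLOW(S) starts with {$}.
FIRST(S) = {*, a, b}
FIRST(X) = {b}
FIRST(Z) = {+, b}
FOLLOW(S) = {$}
FOLLOW(X) = {$, b}
FOLLOW(Z) = {$, *, b}
Therefore, FOLLOW(X) = {$, b}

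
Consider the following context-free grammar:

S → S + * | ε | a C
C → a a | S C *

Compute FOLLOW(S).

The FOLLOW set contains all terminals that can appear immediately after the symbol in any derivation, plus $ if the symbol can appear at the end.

We compute FOLLOW(S) using the standard algorithm.
FOLLOW(S) starts with {$}.
FIRST(C) = {+, a}
FIRST(S) = {+, a, ε}
FOLLOW(C) = {$, *, +, a}
FOLLOW(S) = {$, +, a}
Therefore, FOLLOW(S) = {$, +, a}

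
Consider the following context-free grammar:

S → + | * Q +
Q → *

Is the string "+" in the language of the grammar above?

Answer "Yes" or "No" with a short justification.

Yes - a valid derivation exists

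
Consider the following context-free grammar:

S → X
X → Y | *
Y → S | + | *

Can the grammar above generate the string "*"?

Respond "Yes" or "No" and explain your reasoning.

Yes - a valid derivation exists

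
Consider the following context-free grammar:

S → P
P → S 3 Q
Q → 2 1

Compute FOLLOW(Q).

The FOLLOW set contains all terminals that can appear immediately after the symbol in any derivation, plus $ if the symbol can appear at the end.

We compute FOLLOW(Q) using the standard algorithm.
FOLLOW(S) starts with {$}.
FIRST(P) = {}
FIRST(Q) = {2}
FIRST(S) = {}
FOLLOW(P) = {$, 3}
FOLLOW(Q) = {$, 3}
FOLLOW(S) = {$, 3}
Therefore, FOLLOW(Q) = {$, 3}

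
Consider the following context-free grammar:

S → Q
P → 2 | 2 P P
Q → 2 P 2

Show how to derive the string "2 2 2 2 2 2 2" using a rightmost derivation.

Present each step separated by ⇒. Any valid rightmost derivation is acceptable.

S ⇒ Q ⇒ 2 P 2 ⇒ 2 2 P P 2 ⇒ 2 2 P 2 2 ⇒ 2 2 2 P P 2 2 ⇒ 2 2 2 P 2 2 2 ⇒ 2 2 2 2 2 2 2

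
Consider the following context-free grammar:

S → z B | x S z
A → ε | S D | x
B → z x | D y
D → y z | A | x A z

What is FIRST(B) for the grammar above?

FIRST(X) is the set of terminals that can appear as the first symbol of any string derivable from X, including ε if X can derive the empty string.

We compute FIRST(B) using the standard algorithm.
FIRST(A) = {x, z, ε}
FIRST(B) = {x, y, z}
FIRST(D) = {x, y, z, ε}
FIRST(S) = {x, z}
Therefore, FIRST(B) = {x, y, z}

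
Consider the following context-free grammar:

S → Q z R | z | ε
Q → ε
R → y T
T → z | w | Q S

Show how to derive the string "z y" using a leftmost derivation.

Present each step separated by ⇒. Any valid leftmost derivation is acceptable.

S ⇒ Q z R ⇒ z R ⇒ z y T ⇒ z y Q S ⇒ z y S ⇒ z y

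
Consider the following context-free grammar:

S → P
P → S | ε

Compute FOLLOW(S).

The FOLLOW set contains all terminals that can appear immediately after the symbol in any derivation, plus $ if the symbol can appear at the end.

We compute FOLLOW(S) using the standard algorithm.
FOLLOW(S) starts with {$}.
FIRST(P) = {ε}
FIRST(S) = {ε}
FOLLOW(P) = {$}
FOLLOW(S) = {$}
Therefore, FOLLOW(S) = {$}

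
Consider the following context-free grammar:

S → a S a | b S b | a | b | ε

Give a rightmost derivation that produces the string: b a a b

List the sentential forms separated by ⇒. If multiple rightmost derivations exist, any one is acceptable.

S ⇒ b S b ⇒ b a S a b ⇒ b a a b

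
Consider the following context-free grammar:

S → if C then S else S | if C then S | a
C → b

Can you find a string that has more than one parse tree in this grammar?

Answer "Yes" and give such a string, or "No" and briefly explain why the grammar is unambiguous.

Yes - the string 'if b then if b then if b then a else a' has two distinct parse trees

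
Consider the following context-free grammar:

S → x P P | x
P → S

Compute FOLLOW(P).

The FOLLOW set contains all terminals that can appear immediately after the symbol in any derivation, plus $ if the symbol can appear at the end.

We compute FOLLOW(P) using the standard algorithm.
FOLLOW(S) starts with {$}.
FIRST(P) = {x}
FIRST(S) = {x}
FOLLOW(P) = {$, x}
FOLLOW(S) = {$, x}
Therefore, FOLLOW(P) = {$, x}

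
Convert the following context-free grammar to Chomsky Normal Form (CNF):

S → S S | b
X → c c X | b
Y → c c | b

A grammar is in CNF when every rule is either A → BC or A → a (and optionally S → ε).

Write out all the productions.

S → b; TC → c; X → b; Y → b; S → S S; X → TC X0; X0 → TC X; Y → TC TC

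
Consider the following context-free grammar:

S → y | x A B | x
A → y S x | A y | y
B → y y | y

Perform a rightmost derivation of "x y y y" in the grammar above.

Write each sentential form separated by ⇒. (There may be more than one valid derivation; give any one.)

S ⇒ x A B ⇒ x A y y ⇒ x y y y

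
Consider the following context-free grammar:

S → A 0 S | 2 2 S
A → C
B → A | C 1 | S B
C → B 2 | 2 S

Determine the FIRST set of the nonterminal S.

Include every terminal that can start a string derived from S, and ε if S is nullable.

We compute FIRST(S) using the standard algorithm.
FIRST(A) = {2}
FIRST(B) = {2}
FIRST(C) = {2}
FIRST(S) = {2}
Therefore, FIRST(S) = {2}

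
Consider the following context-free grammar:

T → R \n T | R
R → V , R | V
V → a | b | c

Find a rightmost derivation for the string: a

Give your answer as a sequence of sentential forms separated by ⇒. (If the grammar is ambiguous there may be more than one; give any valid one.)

T ⇒ R ⇒ V ⇒ a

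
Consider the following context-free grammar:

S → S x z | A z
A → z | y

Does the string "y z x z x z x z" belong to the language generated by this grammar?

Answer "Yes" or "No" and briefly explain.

Yes - a valid derivation exists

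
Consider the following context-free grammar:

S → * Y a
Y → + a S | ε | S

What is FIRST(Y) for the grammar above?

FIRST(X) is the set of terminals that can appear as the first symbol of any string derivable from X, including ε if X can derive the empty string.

We compute FIRST(Y) using the standard algorithm.
FIRST(S) = {*}
FIRST(Y) = {*, +, ε}
Therefore, FIRST(Y) = {*, +, ε}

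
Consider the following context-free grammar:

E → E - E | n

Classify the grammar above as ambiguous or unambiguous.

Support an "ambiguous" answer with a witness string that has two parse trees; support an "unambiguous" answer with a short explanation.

Ambiguous - the string 'n - n - n - n - n' has two distinct parse trees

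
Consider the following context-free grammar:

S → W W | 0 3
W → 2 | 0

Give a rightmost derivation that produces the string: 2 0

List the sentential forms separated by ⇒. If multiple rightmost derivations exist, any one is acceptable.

S ⇒ W W ⇒ W 0 ⇒ 2 0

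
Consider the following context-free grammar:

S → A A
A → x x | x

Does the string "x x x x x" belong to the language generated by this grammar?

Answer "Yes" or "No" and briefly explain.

No - no valid derivation exists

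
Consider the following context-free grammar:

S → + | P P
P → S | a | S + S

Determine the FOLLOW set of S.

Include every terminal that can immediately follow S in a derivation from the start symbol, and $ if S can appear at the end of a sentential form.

We compute FOLLOW(S) using the standard algorithm.
FOLLOW(S) starts with {$}.
FIRST(P) = {+, a}
FIRST(S) = {+, a}
FOLLOW(P) = {$, +, a}
FOLLOW(S) = {$, +, a}
Therefore, FOLLOW(S) = {$, +, a}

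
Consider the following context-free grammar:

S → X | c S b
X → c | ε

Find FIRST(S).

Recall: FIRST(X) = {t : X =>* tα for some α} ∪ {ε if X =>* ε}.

We compute FIRST(S) using the standard algorithm.
FIRST(S) = {c, ε}
FIRST(X) = {c, ε}
Therefore, FIRST(S) = {c, ε}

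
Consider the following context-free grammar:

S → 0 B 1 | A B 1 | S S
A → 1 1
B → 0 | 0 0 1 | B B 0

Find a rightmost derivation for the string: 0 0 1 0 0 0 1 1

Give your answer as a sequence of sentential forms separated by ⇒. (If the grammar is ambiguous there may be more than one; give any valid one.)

S ⇒ S S ⇒ S 0 B 1 ⇒ S 0 0 0 1 1 ⇒ 0 B 1 0 0 0 1 1 ⇒ 0 0 1 0 0 0 1 1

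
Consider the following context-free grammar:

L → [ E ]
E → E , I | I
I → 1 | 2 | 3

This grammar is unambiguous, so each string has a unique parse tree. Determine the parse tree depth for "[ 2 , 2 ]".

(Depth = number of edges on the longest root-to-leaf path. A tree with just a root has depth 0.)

4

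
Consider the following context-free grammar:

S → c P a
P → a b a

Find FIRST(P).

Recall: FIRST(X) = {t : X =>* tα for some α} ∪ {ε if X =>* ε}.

We compute FIRST(P) using the standard algorithm.
FIRST(P) = {a}
FIRST(S) = {c}
Therefore, FIRST(P) = {a}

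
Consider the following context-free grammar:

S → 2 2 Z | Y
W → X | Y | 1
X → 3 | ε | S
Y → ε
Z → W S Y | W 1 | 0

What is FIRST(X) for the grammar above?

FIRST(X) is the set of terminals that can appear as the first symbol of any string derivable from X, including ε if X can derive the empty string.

We compute FIRST(X) using the standard algorithm.
FIRST(S) = {2, ε}
FIRST(W) = {1, 2, 3, ε}
FIRST(X) = {2, 3, ε}
FIRST(Y) = {ε}
FIRST(Z) = {0, 1, 2, 3, ε}
Therefore, FIRST(X) = {2, 3, ε}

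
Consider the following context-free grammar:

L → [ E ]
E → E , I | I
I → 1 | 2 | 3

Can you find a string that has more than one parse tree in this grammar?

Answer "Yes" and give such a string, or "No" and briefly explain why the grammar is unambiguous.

No - the grammar is unambiguous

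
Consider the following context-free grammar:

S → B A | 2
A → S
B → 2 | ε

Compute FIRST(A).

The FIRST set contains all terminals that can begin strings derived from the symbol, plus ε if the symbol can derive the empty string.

We compute FIRST(A) using the standard algorithm.
FIRST(A) = {2}
FIRST(B) = {2, ε}
FIRST(S) = {2}
Therefore, FIRST(A) = {2}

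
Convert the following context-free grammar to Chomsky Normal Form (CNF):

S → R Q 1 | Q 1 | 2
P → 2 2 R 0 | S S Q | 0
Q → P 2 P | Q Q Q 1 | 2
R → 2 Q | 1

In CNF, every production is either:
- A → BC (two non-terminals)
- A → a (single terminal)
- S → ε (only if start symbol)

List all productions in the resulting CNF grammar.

T1 → 1; S → 2; T2 → 2; T0 → 0; P → 0; Q → 2; R → 1; S → R X0; X0 → Q T1; S → Q T1; P → T2 X1; X1 → T2 X2; X2 → R T0; P → S X3; X3 → S Q; Q → P X4; X4 → T2 P; Q → Q X5; X5 → Q X6; X6 → Q T1; R → T2 Q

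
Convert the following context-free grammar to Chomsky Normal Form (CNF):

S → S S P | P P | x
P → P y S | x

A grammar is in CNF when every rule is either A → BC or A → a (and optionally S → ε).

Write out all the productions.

S → x; TY → y; P → x; S → S X0; X0 → S P; S → P P; P → P X1; X1 → TY S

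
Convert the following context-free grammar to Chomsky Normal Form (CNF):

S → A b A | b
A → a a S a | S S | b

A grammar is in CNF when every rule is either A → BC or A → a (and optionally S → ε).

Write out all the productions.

TB → b; S → b; TA → a; A → b; S → A X0; X0 → TB A; A → TA X1; X1 → TA X2; X2 → S TA; A → S S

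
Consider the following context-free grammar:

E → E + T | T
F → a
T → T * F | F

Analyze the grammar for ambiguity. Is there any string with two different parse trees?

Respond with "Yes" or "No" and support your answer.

No - the grammar is unambiguous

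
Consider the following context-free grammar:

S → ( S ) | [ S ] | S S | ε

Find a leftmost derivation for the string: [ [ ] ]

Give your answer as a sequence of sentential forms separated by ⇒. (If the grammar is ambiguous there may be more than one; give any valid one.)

S ⇒ [ S ] ⇒ [ [ S ] ] ⇒ [ [ ] ]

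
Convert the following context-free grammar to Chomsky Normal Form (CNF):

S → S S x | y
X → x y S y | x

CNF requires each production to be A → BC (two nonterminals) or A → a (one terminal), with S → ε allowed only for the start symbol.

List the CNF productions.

TX → x; S → y; TY → y; X → x; S → S X0; X0 → S TX; X → TX X1; X1 → TY X2; X2 → S TY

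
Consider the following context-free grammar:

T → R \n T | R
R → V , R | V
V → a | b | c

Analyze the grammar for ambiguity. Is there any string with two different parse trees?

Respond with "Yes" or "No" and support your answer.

No - the grammar is unambiguous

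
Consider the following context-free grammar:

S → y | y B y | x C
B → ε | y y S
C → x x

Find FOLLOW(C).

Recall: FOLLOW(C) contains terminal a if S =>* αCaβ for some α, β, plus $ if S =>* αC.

We compute FOLLOW(C) using the standard algorithm.
FOLLOW(S) starts with {$}.
FIRST(B) = {y, ε}
FIRST(C) = {x}
FIRST(S) = {x, y}
FOLLOW(B) = {y}
FOLLOW(C) = {$, y}
FOLLOW(S) = {$, y}
Therefore, FOLLOW(C) = {$, y}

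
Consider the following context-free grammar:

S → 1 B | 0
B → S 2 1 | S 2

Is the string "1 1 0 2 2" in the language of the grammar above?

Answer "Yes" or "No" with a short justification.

Yes - a valid derivation exists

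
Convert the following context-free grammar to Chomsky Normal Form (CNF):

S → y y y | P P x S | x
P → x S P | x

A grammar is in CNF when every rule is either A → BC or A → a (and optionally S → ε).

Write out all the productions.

TY → y; TX → x; S → x; P → x; S → TY X0; X0 → TY TY; S → P X1; X1 → P X2; X2 → TX S; P → TX X3; X3 → S P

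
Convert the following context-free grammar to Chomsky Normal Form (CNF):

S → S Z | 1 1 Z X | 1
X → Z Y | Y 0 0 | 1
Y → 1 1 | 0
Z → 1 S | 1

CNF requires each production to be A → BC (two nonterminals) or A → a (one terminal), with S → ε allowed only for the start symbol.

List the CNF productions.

T1 → 1; S → 1; T0 → 0; X → 1; Y → 0; Z → 1; S → S Z; S → T1 X0; X0 → T1 X1; X1 → Z X; X → Z Y; X → Y X2; X2 → T0 T0; Y → T1 T1; Z → T1 S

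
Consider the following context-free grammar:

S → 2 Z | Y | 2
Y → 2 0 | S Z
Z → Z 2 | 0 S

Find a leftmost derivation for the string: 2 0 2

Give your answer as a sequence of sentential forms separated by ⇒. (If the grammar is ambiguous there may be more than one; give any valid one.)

S ⇒ 2 Z ⇒ 2 0 S ⇒ 2 0 2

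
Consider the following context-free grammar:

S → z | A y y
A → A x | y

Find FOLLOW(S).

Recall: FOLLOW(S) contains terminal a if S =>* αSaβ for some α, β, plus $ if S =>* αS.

We compute FOLLOW(S) using the standard algorithm.
FOLLOW(S) starts with {$}.
FIRST(A) = {y}
FIRST(S) = {y, z}
FOLLOW(A) = {x, y}
FOLLOW(S) = {$}
Therefore, FOLLOW(S) = {$}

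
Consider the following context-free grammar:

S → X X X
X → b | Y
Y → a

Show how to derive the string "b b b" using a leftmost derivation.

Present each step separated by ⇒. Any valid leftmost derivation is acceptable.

S ⇒ X X X ⇒ b X X ⇒ b b X ⇒ b b b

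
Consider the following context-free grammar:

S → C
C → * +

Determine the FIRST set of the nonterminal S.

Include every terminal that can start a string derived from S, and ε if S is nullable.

We compute FIRST(S) using the standard algorithm.
FIRST(C) = {*}
FIRST(S) = {*}
Therefore, FIRST(S) = {*}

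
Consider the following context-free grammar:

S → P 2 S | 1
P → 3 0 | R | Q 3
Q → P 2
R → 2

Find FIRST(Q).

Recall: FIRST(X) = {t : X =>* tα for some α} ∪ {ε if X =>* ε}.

We compute FIRST(Q) using the standard algorithm.
FIRST(P) = {2, 3}
FIRST(Q) = {2, 3}
FIRST(R) = {2}
FIRST(S) = {1, 2, 3}
Therefore, FIRST(Q) = {2, 3}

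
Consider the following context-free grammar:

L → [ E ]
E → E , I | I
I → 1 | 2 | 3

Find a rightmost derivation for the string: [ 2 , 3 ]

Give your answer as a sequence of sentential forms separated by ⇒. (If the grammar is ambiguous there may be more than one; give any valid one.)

L ⇒ [ E ] ⇒ [ E , I ] ⇒ [ E , 3 ] ⇒ [ I , 3 ] ⇒ [ 2 , 3 ]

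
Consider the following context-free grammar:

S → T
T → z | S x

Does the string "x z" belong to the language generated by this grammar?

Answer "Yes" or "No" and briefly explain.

No - no valid derivation exists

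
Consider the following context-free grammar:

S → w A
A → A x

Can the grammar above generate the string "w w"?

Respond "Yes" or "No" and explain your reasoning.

No - no valid derivation exists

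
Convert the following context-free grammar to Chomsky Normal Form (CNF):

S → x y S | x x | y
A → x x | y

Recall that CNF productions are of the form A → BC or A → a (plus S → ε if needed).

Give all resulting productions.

TX → x; TY → y; S → y; A → y; S → TX X0; X0 → TY S; S → TX TX; A → TX TX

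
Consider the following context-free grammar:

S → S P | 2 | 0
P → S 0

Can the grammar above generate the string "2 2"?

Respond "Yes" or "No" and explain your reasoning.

No - no valid derivation exists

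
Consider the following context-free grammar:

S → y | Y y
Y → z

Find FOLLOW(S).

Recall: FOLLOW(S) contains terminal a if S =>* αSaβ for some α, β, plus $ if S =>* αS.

We compute FOLLOW(S) using the standard algorithm.
FOLLOW(S) starts with {$}.
FIRST(S) = {y, z}
FIRST(Y) = {z}
FOLLOW(S) = {$}
FOLLOW(Y) = {y}
Therefore, FOLLOW(S) = {$}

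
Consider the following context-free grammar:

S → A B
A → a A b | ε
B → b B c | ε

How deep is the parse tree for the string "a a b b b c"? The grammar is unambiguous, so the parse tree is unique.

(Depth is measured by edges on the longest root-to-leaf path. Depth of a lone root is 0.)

4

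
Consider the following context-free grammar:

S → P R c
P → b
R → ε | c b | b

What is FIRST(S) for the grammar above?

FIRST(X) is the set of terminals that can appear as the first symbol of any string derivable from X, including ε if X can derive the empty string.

We compute FIRST(S) using the standard algorithm.
FIRST(P) = {b}
FIRST(R) = {b, c, ε}
FIRST(S) = {b}
Therefore, FIRST(S) = {b}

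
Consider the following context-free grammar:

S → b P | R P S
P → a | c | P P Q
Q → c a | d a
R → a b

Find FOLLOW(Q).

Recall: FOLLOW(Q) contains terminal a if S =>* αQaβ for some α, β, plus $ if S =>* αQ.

We compute FOLLOW(Q) using the standard algorithm.
FOLLOW(S) starts with {$}.
FIRST(P) = {a, c}
FIRST(Q) = {c, d}
FIRST(R) = {a}
FIRST(S) = {a, b}
FOLLOW(P) = {$, a, b, c, d}
FOLLOW(Q) = {$, a, b, c, d}
FOLLOW(R) = {a, c}
FOLLOW(S) = {$}
Therefore, FOLLOW(Q) = {$, a, b, c, d}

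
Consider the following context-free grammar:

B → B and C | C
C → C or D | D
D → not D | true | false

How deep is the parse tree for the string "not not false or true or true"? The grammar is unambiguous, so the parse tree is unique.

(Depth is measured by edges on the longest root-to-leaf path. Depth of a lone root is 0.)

7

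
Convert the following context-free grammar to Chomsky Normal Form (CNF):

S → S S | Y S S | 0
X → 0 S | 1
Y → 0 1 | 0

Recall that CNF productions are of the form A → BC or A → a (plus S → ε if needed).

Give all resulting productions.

S → 0; T0 → 0; X → 1; T1 → 1; Y → 0; S → S S; S → Y X0; X0 → S S; X → T0 S; Y → T0 T1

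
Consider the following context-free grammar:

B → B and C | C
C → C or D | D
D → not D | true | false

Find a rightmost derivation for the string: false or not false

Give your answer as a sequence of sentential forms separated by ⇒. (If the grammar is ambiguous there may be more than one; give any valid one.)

B ⇒ C ⇒ C or D ⇒ C or not D ⇒ C or not false ⇒ D or not false ⇒ false or not false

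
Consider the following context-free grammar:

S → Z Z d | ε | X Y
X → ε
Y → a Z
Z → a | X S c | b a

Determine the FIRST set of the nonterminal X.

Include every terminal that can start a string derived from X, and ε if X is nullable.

We compute FIRST(X) using the standard algorithm.
FIRST(S) = {a, b, c, ε}
FIRST(X) = {ε}
FIRST(Y) = {a}
FIRST(Z) = {a, b, c}
Therefore, FIRST(X) = {ε}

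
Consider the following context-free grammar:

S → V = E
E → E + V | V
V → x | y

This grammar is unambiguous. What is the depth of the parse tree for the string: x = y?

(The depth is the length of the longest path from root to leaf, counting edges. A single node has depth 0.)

3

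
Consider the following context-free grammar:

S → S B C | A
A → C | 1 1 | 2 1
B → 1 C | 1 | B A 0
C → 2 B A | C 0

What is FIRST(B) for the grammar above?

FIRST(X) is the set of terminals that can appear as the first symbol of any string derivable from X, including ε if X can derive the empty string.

We compute FIRST(B) using the standard algorithm.
FIRST(A) = {1, 2}
FIRST(B) = {1}
FIRST(C) = {2}
FIRST(S) = {1, 2}
Therefore, FIRST(B) = {1}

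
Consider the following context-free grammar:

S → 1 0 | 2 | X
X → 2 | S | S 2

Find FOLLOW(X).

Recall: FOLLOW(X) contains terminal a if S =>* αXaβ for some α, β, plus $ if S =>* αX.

We compute FOLLOW(X) using the standard algorithm.
FOLLOW(S) starts with {$}.
FIRST(S) = {1, 2}
FIRST(X) = {1, 2}
FOLLOW(S) = {$, 2}
FOLLOW(X) = {$, 2}
Therefore, FOLLOW(X) = {$, 2}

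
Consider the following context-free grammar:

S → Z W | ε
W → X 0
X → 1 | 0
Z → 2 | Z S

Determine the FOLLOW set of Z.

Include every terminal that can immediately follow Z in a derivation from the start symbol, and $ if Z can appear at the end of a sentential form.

We compute FOLLOW(Z) using the standard algorithm.
FOLLOW(S) starts with {$}.
FIRST(S) = {2, ε}
FIRST(W) = {0, 1}
FIRST(X) = {0, 1}
FIRST(Z) = {2}
FOLLOW(S) = {$, 0, 1, 2}
FOLLOW(W) = {$, 0, 1, 2}
FOLLOW(X) = {0}
FOLLOW(Z) = {0, 1, 2}
Therefore, FOLLOW(Z) = {0, 1, 2}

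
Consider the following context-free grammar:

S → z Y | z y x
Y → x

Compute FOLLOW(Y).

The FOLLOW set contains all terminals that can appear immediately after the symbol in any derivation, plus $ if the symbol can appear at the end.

We compute FOLLOW(Y) using the standard algorithm.
FOLLOW(S) starts with {$}.
FIRST(S) = {z}
FIRST(Y) = {x}
FOLLOW(S) = {$}
FOLLOW(Y) = {$}
Therefore, FOLLOW(Y) = {$}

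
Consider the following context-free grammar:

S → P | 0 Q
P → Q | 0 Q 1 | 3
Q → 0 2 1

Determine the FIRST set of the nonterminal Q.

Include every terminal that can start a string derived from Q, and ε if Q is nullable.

We compute FIRST(Q) using the standard algorithm.
FIRST(P) = {0, 3}
FIRST(Q) = {0}
FIRST(S) = {0, 3}
Therefore, FIRST(Q) = {0}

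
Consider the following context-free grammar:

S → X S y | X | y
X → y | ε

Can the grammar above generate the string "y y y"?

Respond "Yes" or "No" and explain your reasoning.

Yes - a valid derivation exists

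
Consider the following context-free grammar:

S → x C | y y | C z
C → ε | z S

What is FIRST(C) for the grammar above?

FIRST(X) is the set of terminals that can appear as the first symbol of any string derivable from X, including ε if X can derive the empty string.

We compute FIRST(C) using the standard algorithm.
FIRST(C) = {z, ε}
FIRST(S) = {x, y, z}
Therefore, FIRST(C) = {z, ε}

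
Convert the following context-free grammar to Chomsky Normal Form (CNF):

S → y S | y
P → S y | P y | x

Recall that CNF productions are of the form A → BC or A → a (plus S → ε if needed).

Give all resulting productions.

TY → y; S → y; P → x; S → TY S; P → S TY; P → P TY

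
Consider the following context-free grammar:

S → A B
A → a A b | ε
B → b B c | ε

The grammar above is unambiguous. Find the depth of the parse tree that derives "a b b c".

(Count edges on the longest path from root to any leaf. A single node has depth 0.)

3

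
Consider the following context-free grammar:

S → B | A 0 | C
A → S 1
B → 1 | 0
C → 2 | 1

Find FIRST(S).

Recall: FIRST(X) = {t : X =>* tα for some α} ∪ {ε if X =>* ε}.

We compute FIRST(S) using the standard algorithm.
FIRST(A) = {0, 1, 2}
FIRST(B) = {0, 1}
FIRST(C) = {1, 2}
FIRST(S) = {0, 1, 2}
Therefore, FIRST(S) = {0, 1, 2}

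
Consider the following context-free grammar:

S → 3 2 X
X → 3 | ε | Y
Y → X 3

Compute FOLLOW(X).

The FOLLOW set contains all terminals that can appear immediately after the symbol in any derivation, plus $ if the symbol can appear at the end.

We compute FOLLOW(X) using the standard algorithm.
FOLLOW(S) starts with {$}.
FIRST(S) = {3}
FIRST(X) = {3, ε}
FIRST(Y) = {3}
FOLLOW(S) = {$}
FOLLOW(X) = {$, 3}
FOLLOW(Y) = {$, 3}
Therefore, FOLLOW(X) = {$, 3}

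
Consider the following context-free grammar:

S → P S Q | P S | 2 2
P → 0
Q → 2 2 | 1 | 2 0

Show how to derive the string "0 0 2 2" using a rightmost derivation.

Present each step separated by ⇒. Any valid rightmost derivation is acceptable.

S ⇒ P S ⇒ P P S ⇒ P P 2 2 ⇒ P 0 2 2 ⇒ 0 0 2 2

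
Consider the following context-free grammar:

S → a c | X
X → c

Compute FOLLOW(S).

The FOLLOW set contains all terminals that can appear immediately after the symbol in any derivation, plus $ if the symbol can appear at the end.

We compute FOLLOW(S) using the standard algorithm.
FOLLOW(S) starts with {$}.
FIRST(S) = {a, c}
FIRST(X) = {c}
FOLLOW(S) = {$}
FOLLOW(X) = {$}
Therefore, FOLLOW(S) = {$}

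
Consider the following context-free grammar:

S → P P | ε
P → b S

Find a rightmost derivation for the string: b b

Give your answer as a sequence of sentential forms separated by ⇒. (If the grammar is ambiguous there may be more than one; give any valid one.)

S ⇒ P P ⇒ P b S ⇒ P b ⇒ b S b ⇒ b b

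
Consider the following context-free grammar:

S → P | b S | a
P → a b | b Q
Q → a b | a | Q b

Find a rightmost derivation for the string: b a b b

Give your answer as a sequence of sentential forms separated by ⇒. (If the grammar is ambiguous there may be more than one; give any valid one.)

S ⇒ P ⇒ b Q ⇒ b Q b ⇒ b a b b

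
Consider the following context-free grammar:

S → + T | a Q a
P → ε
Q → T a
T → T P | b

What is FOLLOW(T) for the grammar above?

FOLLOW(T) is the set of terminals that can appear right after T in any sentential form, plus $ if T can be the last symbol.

We compute FOLLOW(T) using the standard algorithm.
FOLLOW(S) starts with {$}.
FIRST(P) = {ε}
FIRST(Q) = {b}
FIRST(S) = {+, a}
FIRST(T) = {b}
FOLLOW(P) = {$, a}
FOLLOW(Q) = {a}
FOLLOW(S) = {$}
FOLLOW(T) = {$, a}
Therefore, FOLLOW(T) = {$, a}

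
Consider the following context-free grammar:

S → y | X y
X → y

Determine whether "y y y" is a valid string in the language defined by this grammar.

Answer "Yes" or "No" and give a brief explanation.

No - no valid derivation exists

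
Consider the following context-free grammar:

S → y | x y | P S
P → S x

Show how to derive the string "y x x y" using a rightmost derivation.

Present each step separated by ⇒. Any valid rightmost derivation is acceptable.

S ⇒ P S ⇒ P x y ⇒ S x x y ⇒ y x x y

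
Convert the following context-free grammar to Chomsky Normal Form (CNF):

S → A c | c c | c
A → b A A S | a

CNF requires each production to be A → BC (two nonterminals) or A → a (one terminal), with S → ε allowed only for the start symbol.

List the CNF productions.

TC → c; S → c; TB → b; A → a; S → A TC; S → TC TC; A → TB X0; X0 → A X1; X1 → A S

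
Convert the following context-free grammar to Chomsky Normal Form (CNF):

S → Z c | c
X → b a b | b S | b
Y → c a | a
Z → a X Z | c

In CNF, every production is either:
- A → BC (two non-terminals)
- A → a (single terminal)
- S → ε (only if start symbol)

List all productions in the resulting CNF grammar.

TC → c; S → c; TB → b; TA → a; X → b; Y → a; Z → c; S → Z TC; X → TB X0; X0 → TA TB; X → TB S; Y → TC TA; Z → TA X1; X1 → X Z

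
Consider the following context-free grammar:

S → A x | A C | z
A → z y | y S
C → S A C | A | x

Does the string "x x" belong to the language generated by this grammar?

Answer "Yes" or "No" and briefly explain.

No - no valid derivation exists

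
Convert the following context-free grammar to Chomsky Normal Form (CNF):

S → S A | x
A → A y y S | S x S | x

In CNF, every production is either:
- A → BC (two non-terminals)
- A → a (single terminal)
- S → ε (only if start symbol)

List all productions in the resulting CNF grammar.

S → x; TY → y; TX → x; A → x; S → S A; A → A X0; X0 → TY X1; X1 → TY S; A → S X2; X2 → TX S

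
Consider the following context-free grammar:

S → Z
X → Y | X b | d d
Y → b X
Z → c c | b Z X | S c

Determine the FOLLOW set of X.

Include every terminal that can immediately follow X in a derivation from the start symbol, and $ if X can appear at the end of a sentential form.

We compute FOLLOW(X) using the standard algorithm.
FOLLOW(S) starts with {$}.
FIRST(S) = {b, c}
FIRST(X) = {b, d}
FIRST(Y) = {b}
FIRST(Z) = {b, c}
FOLLOW(S) = {$, c}
FOLLOW(X) = {$, b, c, d}
FOLLOW(Y) = {$, b, c, d}
FOLLOW(Z) = {$, b, c, d}
Therefore, FOLLOW(X) = {$, b, c, d}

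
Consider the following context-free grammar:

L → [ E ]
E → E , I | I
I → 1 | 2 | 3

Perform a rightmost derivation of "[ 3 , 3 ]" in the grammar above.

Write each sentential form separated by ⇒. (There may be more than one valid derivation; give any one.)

L ⇒ [ E ] ⇒ [ E , I ] ⇒ [ E , 3 ] ⇒ [ I , 3 ] ⇒ [ 3 , 3 ]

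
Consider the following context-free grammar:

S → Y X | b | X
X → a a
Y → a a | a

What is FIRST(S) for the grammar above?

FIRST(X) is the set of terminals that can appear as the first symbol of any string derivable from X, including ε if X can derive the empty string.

We compute FIRST(S) using the standard algorithm.
FIRST(S) = {a, b}
FIRST(X) = {a}
FIRST(Y) = {a}
Therefore, FIRST(S) = {a, b}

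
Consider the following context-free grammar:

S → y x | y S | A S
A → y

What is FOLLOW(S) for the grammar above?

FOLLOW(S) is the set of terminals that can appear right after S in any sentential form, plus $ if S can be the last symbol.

We compute FOLLOW(S) using the standard algorithm.
FOLLOW(S) starts with {$}.
FIRST(A) = {y}
FIRST(S) = {y}
FOLLOW(A) = {y}
FOLLOW(S) = {$}
Therefore, FOLLOW(S) = {$}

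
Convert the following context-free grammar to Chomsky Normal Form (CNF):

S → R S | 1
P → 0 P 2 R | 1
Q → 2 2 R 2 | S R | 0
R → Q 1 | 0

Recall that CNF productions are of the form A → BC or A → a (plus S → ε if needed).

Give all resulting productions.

S → 1; T0 → 0; T2 → 2; P → 1; Q → 0; T1 → 1; R → 0; S → R S; P → T0 X0; X0 → P X1; X1 → T2 R; Q → T2 X2; X2 → T2 X3; X3 → R T2; Q → S R; R → Q T1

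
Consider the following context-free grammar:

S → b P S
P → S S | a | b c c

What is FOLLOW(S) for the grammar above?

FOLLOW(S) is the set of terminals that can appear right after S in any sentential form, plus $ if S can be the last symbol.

We compute FOLLOW(S) using the standard algorithm.
FOLLOW(S) starts with {$}.
FIRST(P) = {a, b}
FIRST(S) = {b}
FOLLOW(P) = {b}
FOLLOW(S) = {$, b}
Therefore, FOLLOW(S) = {$, b}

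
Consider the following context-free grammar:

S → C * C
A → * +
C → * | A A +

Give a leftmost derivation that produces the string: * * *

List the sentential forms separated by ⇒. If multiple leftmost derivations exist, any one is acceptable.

S ⇒ C * C ⇒ * * C ⇒ * * *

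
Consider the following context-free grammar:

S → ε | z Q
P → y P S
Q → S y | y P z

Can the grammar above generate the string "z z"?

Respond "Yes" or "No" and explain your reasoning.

No - no valid derivation exists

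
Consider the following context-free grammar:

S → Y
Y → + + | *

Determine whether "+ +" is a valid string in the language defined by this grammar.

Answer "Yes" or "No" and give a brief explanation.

Yes - a valid derivation exists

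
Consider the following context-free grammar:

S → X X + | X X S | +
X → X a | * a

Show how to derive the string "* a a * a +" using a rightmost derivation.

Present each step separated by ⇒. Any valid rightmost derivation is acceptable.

S ⇒ X X + ⇒ X * a + ⇒ X a * a + ⇒ * a a * a +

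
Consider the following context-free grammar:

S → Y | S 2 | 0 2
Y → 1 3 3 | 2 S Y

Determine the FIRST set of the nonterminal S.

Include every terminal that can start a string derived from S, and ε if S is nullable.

We compute FIRST(S) using the standard algorithm.
FIRST(S) = {0, 1, 2}
FIRST(Y) = {1, 2}
Therefore, FIRST(S) = {0, 1, 2}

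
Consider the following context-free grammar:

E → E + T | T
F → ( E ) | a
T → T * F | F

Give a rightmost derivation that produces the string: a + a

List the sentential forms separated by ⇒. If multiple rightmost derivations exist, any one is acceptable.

E ⇒ E + T ⇒ E + F ⇒ E + a ⇒ T + a ⇒ F + a ⇒ a + a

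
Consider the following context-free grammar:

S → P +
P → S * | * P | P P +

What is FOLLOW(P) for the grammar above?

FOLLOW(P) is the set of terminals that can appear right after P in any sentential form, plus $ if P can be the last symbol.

We compute FOLLOW(P) using the standard algorithm.
FOLLOW(S) starts with {$}.
FIRST(P) = {*}
FIRST(S) = {*}
FOLLOW(P) = {*, +}
FOLLOW(S) = {$, *}
Therefore, FOLLOW(P) = {*, +}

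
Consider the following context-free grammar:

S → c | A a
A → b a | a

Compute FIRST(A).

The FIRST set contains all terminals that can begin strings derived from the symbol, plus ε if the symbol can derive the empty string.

We compute FIRST(A) using the standard algorithm.
FIRST(A) = {a, b}
FIRST(S) = {a, b, c}
Therefore, FIRST(A) = {a, b}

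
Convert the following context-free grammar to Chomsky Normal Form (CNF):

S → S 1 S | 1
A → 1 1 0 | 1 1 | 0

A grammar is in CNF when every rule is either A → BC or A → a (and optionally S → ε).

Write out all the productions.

T1 → 1; S → 1; T0 → 0; A → 0; S → S X0; X0 → T1 S; A → T1 X1; X1 → T1 T0; A → T1 T1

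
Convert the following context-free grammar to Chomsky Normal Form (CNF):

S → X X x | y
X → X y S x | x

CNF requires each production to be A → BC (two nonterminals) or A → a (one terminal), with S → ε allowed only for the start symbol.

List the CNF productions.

TX → x; S → y; TY → y; X → x; S → X X0; X0 → X TX; X → X X1; X1 → TY X2; X2 → S TX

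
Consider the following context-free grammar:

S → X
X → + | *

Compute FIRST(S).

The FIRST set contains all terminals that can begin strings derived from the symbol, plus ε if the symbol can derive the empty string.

We compute FIRST(S) using the standard algorithm.
FIRST(S) = {*, +}
FIRST(X) = {*, +}
Therefore, FIRST(S) = {*, +}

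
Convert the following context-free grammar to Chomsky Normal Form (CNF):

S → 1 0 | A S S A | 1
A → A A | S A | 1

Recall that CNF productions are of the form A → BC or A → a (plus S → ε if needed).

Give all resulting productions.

T1 → 1; T0 → 0; S → 1; A → 1; S → T1 T0; S → A X0; X0 → S X1; X1 → S A; A → A A; A → S A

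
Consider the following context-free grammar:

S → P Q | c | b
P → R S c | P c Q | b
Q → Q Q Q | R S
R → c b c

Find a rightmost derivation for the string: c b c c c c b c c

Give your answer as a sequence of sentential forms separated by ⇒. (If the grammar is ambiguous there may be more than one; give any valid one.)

S ⇒ P Q ⇒ P R S ⇒ P R c ⇒ P c b c c ⇒ R S c c b c c ⇒ R c c c b c c ⇒ c b c c c c b c c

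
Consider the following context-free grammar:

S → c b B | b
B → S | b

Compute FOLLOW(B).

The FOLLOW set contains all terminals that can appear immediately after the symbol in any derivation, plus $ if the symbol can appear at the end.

We compute FOLLOW(B) using the standard algorithm.
FOLLOW(S) starts with {$}.
FIRST(B) = {b, c}
FIRST(S) = {b, c}
FOLLOW(B) = {$}
FOLLOW(S) = {$}
Therefore, FOLLOW(B) = {$}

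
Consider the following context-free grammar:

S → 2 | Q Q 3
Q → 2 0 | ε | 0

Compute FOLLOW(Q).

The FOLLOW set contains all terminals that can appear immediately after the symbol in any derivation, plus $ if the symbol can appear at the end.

We compute FOLLOW(Q) using the standard algorithm.
FOLLOW(S) starts with {$}.
FIRST(Q) = {0, 2, ε}
FIRST(S) = {0, 2, 3}
FOLLOW(Q) = {0, 2, 3}
FOLLOW(S) = {$}
Therefore, FOLLOW(Q) = {0, 2, 3}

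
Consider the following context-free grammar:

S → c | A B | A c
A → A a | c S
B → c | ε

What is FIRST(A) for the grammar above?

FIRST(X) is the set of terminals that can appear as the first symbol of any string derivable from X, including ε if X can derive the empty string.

We compute FIRST(A) using the standard algorithm.
FIRST(A) = {c}
FIRST(B) = {c, ε}
FIRST(S) = {c}
Therefore, FIRST(A) = {c}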